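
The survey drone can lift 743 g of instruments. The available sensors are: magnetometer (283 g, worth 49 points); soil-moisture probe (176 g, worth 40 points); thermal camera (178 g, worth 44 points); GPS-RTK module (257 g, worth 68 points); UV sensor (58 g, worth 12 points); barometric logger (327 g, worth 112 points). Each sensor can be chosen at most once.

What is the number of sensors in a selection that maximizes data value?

4

Best achievable data value is 208.
soil-moisture probe + thermal camera + UV sensor + barometric logger hits 208 at 739 g.
All optima have 4 sensors.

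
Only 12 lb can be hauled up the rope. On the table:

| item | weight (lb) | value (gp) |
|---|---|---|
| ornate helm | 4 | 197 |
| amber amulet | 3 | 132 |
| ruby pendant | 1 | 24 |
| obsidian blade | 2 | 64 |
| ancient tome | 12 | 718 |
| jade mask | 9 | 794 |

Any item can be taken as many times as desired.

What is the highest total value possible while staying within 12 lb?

926

Ranking by ratio (value/lb): jade mask 88.22, ancient tome 59.83, ornate helm 49.25.
Amber amulet + jade mask uses 12 of the 12 lb and totals 926.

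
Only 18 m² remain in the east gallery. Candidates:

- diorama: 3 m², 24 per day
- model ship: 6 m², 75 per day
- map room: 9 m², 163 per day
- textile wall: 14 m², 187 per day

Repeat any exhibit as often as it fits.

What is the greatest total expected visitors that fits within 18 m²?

326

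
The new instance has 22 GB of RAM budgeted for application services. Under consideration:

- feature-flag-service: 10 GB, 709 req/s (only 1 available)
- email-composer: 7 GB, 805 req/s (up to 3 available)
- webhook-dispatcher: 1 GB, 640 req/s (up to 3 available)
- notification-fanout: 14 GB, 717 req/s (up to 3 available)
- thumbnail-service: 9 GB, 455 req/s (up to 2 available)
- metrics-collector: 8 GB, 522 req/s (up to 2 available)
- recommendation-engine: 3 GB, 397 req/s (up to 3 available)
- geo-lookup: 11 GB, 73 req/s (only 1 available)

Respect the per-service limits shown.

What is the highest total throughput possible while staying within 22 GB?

Density check — webhook-dispatcher 640.00, recommendation-engine 132.33, email-composer 115.00, feature-flag-service 70.90 are the best per GB.
Greedy by ratio would take email-composer + 3×webhook-dispatcher + 3×recommendation-engine: 19 GB used, total 3916.
Replace 2×recommendation-engine with email-composer: the trade gains 11 net, giving 3927 at 20 GB.
Nothing else within 22 GB beats 3927.

3927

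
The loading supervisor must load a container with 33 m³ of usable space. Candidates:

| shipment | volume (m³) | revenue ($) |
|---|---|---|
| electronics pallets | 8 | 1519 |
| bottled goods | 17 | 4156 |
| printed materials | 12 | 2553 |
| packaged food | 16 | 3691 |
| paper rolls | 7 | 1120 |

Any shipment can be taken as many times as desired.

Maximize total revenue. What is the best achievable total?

Density check — bottled goods 244.47, packaged food 230.69, printed materials 212.75 are the best per m³.
Best packing: bottled goods + packaged food — 33 m³, 7847 total.
Nothing else within 33 m³ beats 7847.

7847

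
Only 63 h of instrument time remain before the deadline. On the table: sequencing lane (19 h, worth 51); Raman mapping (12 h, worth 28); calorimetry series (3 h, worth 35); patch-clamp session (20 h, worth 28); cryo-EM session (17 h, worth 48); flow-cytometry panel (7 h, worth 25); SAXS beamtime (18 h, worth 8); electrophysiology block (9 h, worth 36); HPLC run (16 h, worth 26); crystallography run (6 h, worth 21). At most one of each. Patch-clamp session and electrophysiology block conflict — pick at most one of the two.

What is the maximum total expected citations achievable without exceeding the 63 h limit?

Taking sequencing lane + calorimetry series + cryo-EM session + flow-cytometry panel + electrophysiology block + crystallography run: 61 h used, 216 in expected citations.

216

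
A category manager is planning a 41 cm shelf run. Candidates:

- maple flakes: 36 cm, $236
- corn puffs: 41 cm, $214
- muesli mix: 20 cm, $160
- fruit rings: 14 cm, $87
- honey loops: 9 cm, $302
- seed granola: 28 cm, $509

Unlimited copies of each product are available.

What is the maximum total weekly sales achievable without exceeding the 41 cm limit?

The ratio ordering already packs tightly: 4×honey loops, 36 cm, 1208.

1208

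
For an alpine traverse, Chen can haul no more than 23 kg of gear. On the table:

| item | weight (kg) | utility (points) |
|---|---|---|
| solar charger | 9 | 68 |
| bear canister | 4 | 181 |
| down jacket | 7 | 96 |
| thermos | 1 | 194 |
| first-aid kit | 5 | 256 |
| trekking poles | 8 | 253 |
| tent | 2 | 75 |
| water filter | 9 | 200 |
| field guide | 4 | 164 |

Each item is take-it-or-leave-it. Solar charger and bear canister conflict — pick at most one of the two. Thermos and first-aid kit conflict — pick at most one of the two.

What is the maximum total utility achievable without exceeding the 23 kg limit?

929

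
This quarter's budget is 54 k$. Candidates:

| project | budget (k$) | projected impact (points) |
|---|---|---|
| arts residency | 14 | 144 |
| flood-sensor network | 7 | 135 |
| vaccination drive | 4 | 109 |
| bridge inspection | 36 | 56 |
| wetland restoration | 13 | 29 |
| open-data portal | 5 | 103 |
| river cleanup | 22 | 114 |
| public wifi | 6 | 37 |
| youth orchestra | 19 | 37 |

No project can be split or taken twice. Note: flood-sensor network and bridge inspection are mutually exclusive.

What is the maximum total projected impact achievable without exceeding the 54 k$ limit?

605

Density check — vaccination drive 27.25, open-data portal 20.60, flood-sensor network 19.29, arts residency 10.29 are the best per k$.
Greedy by ratio would take arts residency + flood-sensor network + vaccination drive + wetland restoration + open-data portal + public wifi: 49 k$ used, total 557.
Dropping wetland restoration and public wifi frees 19 k$; slotting in river cleanup (22 k$) lifts the total to 605 at 52 k$.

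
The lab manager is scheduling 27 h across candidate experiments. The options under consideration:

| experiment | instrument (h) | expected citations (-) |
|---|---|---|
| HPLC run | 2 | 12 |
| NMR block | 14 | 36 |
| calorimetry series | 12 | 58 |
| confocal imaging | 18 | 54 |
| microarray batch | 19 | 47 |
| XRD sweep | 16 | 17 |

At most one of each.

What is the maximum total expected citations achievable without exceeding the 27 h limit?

94

Ranking by ratio (expected citations/h): HPLC run 6.00, calorimetry series 4.83, confocal imaging 3.00, NMR block 2.57.
Taking the top-ratio experiments first gives HPLC run + calorimetry series for 70 (14 h).
Replace HPLC run with NMR block: the trade gains 24 net, giving 94 at 26 h.
The closest alternative, HPLC run + calorimetry series, reaches only 70.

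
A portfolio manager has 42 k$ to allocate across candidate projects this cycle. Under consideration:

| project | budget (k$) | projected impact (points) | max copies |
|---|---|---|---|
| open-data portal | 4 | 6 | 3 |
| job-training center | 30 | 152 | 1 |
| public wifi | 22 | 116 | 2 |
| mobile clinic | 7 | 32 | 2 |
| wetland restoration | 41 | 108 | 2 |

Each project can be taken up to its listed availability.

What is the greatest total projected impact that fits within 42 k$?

190

By projected impact per k$: public wifi 5.27, job-training center 5.07, mobile clinic 4.57, wetland restoration 2.63 lead.
Greedy by ratio would take open-data portal + public wifi + 2×mobile clinic: 40 k$ used, total 186.
The 29 k$ tied up in public wifi and mobile clinic is better spent on job-training center — total rises to 190 (41 k$).
Nothing else within 42 k$ beats 190.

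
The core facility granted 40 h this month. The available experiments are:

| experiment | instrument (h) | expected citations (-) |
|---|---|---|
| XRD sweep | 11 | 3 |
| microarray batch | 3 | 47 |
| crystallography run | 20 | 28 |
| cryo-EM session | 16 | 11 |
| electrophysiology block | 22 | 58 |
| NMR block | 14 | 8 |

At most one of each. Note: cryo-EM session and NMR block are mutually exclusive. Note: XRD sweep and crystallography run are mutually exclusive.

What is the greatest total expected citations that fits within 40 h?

The ratio ordering already packs tightly: microarray batch + electrophysiology block + NMR block, 39 h, 113.
Runner-up XRD sweep + microarray batch + electrophysiology block tops out at 108.

113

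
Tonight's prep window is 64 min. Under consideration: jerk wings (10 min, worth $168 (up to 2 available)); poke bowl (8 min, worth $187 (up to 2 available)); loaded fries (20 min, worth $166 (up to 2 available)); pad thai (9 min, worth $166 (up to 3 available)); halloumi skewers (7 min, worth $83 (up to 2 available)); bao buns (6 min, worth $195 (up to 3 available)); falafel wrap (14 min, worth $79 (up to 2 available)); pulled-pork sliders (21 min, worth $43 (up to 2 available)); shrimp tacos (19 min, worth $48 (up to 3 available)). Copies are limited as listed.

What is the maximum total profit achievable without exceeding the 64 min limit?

1461

Greedy by ratio would take 2×poke bowl + 3×pad thai + 3×bao buns: 61 min used, total 1457.
The 18 min tied up in 2×pad thai is better spent on 2×jerk wings — total rises to 1461 (63 min).
No other feasible combination exceeds 1461.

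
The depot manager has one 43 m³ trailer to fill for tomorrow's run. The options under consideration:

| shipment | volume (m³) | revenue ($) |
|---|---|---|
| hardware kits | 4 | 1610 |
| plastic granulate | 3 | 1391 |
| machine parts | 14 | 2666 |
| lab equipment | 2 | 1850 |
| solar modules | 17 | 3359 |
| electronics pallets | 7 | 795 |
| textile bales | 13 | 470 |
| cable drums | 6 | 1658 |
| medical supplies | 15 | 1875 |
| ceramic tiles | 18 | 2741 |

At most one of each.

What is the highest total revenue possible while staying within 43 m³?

Greedy by ratio would take hardware kits + plastic granulate + lab equipment + solar modules + electronics pallets + cable drums: 39 m³ used, total 10663.
Replace plastic granulate and electronics pallets with machine parts: the trade gains 480 net, giving 11143 at 43 m³.
Next best is plastic granulate + machine parts + lab equipment + solar modules + cable drums at 10924 (42 m³) — short by 219.

11143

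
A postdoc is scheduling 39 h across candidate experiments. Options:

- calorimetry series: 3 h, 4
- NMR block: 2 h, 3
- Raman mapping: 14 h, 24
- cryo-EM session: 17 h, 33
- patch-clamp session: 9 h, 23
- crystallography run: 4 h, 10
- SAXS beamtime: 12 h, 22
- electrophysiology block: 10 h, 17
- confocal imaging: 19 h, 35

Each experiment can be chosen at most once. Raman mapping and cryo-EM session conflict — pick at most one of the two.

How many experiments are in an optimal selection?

4

The maximum expected citations within 39 h is 79.
For example Raman mapping + patch-clamp session + crystallography run + SAXS beamtime achieves it, using 39 h.
All optima have 4 experiments.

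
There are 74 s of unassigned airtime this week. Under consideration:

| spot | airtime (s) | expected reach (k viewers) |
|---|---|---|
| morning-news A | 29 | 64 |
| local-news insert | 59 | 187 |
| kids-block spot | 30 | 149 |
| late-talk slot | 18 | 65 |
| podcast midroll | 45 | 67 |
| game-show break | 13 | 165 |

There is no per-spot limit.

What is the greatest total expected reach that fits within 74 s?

825

Taking 5×game-show break: 65 s used, 825 in expected reach.
Every other selection either busts 74 s or fails to beat 825.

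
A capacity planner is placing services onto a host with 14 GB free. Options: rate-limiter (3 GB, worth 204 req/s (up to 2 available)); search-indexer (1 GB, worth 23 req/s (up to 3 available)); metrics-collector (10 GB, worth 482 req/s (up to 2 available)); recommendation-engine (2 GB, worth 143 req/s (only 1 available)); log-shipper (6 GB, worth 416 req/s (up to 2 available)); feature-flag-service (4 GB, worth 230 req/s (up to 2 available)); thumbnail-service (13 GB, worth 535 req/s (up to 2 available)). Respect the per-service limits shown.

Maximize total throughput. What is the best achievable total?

975

Best packing: recommendation-engine + 2×log-shipper — 14 GB, 975 total.
That's the maximum — no swap from here does better than 975.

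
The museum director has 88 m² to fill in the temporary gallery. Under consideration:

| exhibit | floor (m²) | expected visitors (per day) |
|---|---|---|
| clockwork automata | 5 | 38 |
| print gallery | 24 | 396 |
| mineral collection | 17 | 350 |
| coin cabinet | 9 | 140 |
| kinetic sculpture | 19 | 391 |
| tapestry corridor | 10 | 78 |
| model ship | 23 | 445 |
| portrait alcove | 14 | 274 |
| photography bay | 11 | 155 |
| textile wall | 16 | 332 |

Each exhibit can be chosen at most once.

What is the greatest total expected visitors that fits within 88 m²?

1673

Taking the top-ratio exhibits first gives mineral collection + coin cabinet + kinetic sculpture + portrait alcove + photography bay + textile wall for 1642 (86 m²).
The 23 m² tied up in coin cabinet and portrait alcove is better spent on model ship — total rises to 1673 (86 m²).
The closest alternative, mineral collection + coin cabinet + kinetic sculpture + model ship + textile wall, reaches only 1658.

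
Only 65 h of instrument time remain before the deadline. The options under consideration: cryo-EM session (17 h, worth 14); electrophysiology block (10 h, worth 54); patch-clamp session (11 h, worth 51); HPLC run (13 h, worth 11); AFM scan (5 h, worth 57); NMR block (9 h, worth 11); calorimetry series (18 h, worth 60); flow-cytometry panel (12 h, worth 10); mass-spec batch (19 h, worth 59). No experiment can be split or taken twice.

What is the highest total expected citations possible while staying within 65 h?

Taking electrophysiology block + patch-clamp session + AFM scan + calorimetry series + mass-spec batch: 63 h used, 281 in expected citations.

281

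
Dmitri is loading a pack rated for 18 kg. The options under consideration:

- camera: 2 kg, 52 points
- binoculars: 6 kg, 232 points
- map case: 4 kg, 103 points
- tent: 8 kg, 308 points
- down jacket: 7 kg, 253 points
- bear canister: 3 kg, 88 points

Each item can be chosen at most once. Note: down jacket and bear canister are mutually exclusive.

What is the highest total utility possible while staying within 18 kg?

A density-first pass picks binoculars + tent + bear canister — 628 at 17 kg.
Replace bear canister with map case: the trade gains 15 net, giving 643 at 18 kg.

643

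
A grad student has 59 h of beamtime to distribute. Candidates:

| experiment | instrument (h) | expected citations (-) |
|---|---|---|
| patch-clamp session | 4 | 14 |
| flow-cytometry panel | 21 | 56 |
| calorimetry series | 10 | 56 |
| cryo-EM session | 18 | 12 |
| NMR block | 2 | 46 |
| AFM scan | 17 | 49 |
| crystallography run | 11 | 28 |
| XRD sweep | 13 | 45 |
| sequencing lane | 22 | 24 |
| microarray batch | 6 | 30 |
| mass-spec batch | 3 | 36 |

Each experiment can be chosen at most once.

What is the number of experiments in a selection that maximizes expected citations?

7

Optimal total is 283.
One optimal bundle: patch-clamp session + flow-cytometry panel + calorimetry series + NMR block + XRD sweep + microarray batch + mass-spec batch (59 h).
Any selection reaching 283 contains exactly 7 experiments.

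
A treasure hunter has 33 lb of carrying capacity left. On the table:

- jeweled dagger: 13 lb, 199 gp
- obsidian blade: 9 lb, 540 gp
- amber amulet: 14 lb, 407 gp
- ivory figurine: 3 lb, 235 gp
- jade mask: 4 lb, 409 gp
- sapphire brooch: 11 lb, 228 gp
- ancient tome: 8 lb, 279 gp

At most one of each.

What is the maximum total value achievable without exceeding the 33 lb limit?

1591

By value per lb: jade mask 102.25, ivory figurine 78.33, obsidian blade 60.00 lead.
Greedy by ratio would take obsidian blade + ivory figurine + jade mask + ancient tome: 24 lb used, total 1463.
The 8 lb tied up in ancient tome is better spent on amber amulet — total rises to 1591 (30 lb).
Next best is obsidian blade + ivory figurine + jade mask + ancient tome at 1463 (24 lb) — short by 128.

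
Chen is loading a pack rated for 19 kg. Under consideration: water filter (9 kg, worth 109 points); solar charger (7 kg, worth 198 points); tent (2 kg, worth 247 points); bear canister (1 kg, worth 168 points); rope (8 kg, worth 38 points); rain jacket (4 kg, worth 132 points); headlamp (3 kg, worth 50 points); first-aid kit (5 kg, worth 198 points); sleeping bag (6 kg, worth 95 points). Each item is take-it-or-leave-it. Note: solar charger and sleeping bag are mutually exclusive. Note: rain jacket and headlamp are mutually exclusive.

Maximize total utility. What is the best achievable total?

By utility per kg: bear canister 168.00, tent 123.50, first-aid kit 39.60 lead.
The ratio ordering already packs tightly: solar charger + tent + bear canister + rain jacket + first-aid kit, 19 kg, 943.
No other feasible combination exceeds 943.

943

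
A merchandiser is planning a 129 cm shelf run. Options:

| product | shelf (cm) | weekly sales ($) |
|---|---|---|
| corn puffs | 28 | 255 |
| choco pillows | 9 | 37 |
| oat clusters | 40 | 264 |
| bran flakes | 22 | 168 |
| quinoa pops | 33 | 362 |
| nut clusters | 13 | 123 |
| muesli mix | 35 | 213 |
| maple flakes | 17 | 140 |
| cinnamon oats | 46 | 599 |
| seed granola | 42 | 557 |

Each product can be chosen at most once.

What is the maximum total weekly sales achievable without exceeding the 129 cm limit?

1534

Ranking by ratio (weekly sales/cm): seed granola 13.26, cinnamon oats 13.02, quinoa pops 10.97, nut clusters 9.46.
A density-first pass picks quinoa pops + cinnamon oats + seed granola — 1518 at 121 cm.
Dropping quinoa pops frees 33 cm; slotting in corn puffs + nut clusters (41 cm) lifts the total to 1534 at 129 cm.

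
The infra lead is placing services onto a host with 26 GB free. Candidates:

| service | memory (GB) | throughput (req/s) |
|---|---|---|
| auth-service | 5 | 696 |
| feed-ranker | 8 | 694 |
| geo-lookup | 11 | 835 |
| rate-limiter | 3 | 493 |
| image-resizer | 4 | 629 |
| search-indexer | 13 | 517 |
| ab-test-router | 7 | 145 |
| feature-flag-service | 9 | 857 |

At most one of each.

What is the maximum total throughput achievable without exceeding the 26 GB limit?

The ratio heuristic lands on auth-service + rate-limiter + image-resizer + feature-flag-service (2675) but leaves 5 GB idle.
The 3 GB tied up in rate-limiter is better spent on feed-ranker — total rises to 2876 (26 GB).
That's the maximum — no swap from here does better than 2876.

2876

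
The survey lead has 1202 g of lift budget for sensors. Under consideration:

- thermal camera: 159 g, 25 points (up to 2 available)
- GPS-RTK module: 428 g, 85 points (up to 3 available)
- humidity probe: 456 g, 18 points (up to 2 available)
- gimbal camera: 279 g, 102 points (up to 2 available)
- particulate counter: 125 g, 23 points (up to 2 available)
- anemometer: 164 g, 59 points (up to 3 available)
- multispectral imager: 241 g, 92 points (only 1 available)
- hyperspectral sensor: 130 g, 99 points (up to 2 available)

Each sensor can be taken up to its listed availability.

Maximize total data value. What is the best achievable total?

520

Filling by ratio: 2×gimbal camera + particulate counter + multispectral imager + 2×hyperspectral sensor for 517, with 18 g left unused.
Dropping particulate counter and multispectral imager frees 366 g; slotting in 2×anemometer (328 g) lifts the total to 520 at 1146 g.
The spare 56 g is too small for any remaining sensor, and no exchange beats 520.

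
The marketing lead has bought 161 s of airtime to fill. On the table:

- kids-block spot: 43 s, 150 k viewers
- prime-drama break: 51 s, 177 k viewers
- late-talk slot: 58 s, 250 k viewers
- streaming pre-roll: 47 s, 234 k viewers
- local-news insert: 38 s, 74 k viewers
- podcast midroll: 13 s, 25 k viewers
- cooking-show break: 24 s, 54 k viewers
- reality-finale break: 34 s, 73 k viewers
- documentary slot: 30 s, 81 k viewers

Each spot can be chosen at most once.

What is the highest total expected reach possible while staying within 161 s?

661

Ranking by ratio (expected reach/s): streaming pre-roll 4.98, late-talk slot 4.31, kids-block spot 3.49.
A density-first pass picks kids-block spot + late-talk slot + streaming pre-roll + podcast midroll — 659 at 161 s.
Dropping kids-block spot and podcast midroll frees 56 s; slotting in prime-drama break (51 s) lifts the total to 661 at 156 s.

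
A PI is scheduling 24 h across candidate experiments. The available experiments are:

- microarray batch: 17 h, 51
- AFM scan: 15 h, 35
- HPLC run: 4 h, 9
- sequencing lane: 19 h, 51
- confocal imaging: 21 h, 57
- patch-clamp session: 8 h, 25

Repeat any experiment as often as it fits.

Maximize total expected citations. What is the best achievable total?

By expected citations per h: patch-clamp session 3.12, microarray batch 3.00, confocal imaging 2.71, sequencing lane 2.68 lead.
Taking 3×patch-clamp session: 24 h used, 75 in expected citations.
Nothing else within 24 h beats 75.

75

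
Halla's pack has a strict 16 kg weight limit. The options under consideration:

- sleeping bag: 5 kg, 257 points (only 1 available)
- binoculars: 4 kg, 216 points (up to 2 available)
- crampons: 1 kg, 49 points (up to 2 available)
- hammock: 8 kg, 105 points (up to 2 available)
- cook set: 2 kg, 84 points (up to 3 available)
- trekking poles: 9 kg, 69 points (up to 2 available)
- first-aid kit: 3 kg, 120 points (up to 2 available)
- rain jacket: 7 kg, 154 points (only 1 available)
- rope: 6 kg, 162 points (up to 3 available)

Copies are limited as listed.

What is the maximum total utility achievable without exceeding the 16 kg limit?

822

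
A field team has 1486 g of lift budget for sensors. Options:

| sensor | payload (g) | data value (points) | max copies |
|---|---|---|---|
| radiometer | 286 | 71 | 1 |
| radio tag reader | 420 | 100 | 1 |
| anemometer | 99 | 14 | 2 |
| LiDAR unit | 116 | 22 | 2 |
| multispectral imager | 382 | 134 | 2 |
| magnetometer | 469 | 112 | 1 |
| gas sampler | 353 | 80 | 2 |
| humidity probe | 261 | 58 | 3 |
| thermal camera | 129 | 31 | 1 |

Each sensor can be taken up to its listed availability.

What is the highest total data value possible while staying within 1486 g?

439

A density-first pass picks radiometer + 2×multispectral imager + humidity probe + thermal camera — 428 at 1440 g.
Dropping humidity probe and thermal camera frees 390 g; slotting in radio tag reader (420 g) lifts the total to 439 at 1470 g.
Every other selection either busts 1486 g or exceeds an availability limit or fails to beat 439.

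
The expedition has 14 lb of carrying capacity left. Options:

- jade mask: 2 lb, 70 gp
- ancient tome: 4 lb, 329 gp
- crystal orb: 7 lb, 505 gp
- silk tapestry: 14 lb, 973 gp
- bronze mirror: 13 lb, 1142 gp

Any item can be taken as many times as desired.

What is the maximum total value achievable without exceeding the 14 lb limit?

1142

Taking bronze mirror: 13 lb used, 1142 in value.
Every other selection either busts 14 lb or fails to beat 1142.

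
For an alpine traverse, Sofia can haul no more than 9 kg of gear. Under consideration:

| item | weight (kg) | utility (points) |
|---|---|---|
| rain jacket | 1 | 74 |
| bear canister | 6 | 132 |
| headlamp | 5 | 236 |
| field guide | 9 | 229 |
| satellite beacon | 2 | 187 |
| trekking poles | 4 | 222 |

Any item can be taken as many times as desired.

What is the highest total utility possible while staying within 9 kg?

822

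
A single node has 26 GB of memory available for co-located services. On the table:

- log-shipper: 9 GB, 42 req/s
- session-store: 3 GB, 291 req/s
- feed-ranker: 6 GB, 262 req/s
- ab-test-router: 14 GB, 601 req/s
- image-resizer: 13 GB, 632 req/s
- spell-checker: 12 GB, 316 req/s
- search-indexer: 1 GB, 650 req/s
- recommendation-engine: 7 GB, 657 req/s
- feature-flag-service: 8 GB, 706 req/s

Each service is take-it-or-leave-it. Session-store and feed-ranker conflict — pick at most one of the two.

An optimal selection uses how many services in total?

Optimal total is 2304.
For example session-store + search-indexer + recommendation-engine + feature-flag-service achieves it, using 19 GB.
Any selection reaching 2304 contains exactly 4 services.

4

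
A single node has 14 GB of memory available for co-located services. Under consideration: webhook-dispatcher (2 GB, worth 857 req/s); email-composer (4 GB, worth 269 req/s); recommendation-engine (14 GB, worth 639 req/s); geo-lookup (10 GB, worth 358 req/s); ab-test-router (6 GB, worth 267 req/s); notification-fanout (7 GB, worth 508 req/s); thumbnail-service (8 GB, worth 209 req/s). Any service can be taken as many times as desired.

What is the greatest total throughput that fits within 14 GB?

5999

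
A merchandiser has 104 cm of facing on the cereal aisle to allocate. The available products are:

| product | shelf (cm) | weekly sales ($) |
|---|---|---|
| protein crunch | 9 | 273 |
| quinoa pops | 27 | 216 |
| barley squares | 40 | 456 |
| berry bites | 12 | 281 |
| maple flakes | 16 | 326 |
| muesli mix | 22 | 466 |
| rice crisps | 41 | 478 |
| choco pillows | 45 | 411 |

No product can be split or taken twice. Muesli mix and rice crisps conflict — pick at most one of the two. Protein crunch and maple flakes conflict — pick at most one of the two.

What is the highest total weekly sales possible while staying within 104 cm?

1529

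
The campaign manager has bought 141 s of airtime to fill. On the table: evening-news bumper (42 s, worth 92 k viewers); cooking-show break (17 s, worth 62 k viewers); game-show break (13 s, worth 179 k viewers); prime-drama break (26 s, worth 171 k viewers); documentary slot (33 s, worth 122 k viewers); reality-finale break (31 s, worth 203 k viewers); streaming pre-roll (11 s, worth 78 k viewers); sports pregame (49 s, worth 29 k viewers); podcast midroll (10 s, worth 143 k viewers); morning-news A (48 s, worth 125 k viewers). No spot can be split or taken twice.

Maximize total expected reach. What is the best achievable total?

Best packing: cooking-show break + game-show break + prime-drama break + documentary slot + reality-finale break + streaming pre-roll + podcast midroll — 141 s, 958 total.
The closest alternative, game-show break + prime-drama break + reality-finale break + streaming pre-roll + podcast midroll + morning-news A, reaches only 899.

958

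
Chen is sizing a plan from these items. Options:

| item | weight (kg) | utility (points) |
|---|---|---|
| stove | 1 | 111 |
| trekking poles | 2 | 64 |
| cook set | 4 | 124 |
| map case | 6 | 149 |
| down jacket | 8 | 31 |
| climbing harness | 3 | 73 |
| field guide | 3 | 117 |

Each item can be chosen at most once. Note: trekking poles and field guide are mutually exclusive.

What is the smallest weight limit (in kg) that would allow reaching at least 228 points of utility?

4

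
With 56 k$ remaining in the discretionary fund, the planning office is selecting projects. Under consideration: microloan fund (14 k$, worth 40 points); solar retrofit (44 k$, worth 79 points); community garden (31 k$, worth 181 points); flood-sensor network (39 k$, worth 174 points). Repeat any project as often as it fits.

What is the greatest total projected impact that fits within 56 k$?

Best packing: microloan fund + community garden — 45 k$, 221 total.

221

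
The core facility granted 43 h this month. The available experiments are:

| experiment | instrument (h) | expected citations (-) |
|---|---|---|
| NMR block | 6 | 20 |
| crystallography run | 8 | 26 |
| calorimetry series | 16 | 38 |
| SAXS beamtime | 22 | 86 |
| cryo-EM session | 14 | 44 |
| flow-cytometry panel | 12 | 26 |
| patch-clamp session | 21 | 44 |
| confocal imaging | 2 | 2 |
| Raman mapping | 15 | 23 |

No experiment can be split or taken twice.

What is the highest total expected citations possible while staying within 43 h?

150

By expected citations per h: SAXS beamtime 3.91, NMR block 3.33, crystallography run 3.25 lead.
Greedy by ratio would take NMR block + crystallography run + SAXS beamtime + confocal imaging: 38 h used, total 134.
Replace crystallography run and confocal imaging with cryo-EM session: the trade gains 16 net, giving 150 at 42 h.
Nothing else within 43 h beats 150.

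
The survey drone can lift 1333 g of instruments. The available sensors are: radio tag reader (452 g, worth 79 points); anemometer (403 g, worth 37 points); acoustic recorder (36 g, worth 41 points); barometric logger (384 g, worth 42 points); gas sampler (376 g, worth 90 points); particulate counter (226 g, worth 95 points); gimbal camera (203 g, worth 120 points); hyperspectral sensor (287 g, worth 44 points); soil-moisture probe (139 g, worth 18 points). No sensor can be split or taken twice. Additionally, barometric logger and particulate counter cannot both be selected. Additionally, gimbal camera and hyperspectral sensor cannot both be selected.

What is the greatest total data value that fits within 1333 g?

425

The ratio ordering already packs tightly: radio tag reader + acoustic recorder + gas sampler + particulate counter + gimbal camera, 1293 g, 425.
That's the maximum — no feasible swap from here does better than 425.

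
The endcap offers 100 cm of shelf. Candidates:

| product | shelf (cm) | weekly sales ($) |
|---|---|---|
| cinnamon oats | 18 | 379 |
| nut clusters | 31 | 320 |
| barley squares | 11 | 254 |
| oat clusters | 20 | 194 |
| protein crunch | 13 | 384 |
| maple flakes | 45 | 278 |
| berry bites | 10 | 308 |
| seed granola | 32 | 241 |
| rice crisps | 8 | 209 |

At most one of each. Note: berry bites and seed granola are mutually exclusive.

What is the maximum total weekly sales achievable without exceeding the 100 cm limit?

1854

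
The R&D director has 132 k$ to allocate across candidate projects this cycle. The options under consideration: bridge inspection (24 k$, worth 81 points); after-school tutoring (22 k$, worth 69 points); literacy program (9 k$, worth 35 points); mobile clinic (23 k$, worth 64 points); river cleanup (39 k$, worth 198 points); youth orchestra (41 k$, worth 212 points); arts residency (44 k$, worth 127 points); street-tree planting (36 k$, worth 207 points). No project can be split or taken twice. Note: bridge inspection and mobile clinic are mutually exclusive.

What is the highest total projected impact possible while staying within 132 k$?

Density check — street-tree planting 5.75, youth orchestra 5.17, river cleanup 5.08 are the best per k$.
Literacy program + river cleanup + youth orchestra + street-tree planting uses 125 of the 132 k$ and totals 652.

652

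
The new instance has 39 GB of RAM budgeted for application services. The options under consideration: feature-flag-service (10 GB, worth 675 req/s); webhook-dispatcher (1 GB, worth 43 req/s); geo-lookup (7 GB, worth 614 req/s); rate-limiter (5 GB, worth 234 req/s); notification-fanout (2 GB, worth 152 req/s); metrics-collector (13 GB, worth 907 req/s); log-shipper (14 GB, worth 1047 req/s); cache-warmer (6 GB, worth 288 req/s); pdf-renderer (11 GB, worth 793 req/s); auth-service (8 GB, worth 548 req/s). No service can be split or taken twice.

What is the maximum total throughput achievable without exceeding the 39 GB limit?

By throughput per GB: geo-lookup 87.71, notification-fanout 76.00, log-shipper 74.79 lead.
Taking the top-ratio services first gives geo-lookup + rate-limiter + notification-fanout + log-shipper + pdf-renderer for 2840 (39 GB).
Reworking the packing: feature-flag-service + geo-lookup + log-shipper + auth-service uses 39 GB and improves the total to 2884.
Nothing else within 39 GB beats 2884.

2884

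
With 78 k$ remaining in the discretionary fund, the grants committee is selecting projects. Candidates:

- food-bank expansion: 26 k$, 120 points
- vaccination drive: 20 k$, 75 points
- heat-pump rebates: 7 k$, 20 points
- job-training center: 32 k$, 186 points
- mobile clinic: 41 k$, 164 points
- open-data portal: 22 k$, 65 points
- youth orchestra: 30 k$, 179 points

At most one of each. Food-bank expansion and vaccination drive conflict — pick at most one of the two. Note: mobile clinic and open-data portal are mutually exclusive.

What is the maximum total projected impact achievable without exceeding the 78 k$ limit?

The ratio ordering already packs tightly: heat-pump rebates + job-training center + youth orchestra, 69 k$, 385.
Every other selection either busts 78 k$ or breaks a pairing rule or fails to beat 385.

385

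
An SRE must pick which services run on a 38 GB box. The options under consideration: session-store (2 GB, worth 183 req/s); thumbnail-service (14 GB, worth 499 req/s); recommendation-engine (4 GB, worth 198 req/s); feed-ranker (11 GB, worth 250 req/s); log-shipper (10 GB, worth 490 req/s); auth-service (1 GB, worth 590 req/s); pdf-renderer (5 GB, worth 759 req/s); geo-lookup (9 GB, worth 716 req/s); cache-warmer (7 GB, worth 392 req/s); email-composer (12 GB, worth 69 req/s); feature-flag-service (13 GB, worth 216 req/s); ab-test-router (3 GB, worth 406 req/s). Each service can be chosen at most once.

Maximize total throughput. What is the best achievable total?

3536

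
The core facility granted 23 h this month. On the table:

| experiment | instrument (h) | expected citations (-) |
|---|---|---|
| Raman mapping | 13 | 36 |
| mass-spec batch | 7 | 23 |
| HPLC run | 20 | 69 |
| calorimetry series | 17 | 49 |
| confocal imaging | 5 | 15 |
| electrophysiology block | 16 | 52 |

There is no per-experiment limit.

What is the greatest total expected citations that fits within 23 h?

75

Density check — HPLC run 3.45, mass-spec batch 3.29, electrophysiology block 3.25 are the best per h.
The ratio heuristic lands on HPLC run (69) but leaves 3 h idle.
Replace HPLC run with mass-spec batch + electrophysiology block: the trade gains 6 net, giving 75 at 23 h.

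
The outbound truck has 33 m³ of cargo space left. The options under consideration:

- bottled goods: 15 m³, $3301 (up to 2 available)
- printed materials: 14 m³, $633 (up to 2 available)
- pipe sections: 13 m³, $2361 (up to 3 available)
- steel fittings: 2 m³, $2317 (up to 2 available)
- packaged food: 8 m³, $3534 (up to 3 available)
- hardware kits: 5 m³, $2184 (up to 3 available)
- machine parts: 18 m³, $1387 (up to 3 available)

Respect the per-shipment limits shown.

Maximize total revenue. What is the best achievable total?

The ratio ordering already packs tightly: 2×steel fittings + 3×packaged food + hardware kits, 33 m³, 17420.

17420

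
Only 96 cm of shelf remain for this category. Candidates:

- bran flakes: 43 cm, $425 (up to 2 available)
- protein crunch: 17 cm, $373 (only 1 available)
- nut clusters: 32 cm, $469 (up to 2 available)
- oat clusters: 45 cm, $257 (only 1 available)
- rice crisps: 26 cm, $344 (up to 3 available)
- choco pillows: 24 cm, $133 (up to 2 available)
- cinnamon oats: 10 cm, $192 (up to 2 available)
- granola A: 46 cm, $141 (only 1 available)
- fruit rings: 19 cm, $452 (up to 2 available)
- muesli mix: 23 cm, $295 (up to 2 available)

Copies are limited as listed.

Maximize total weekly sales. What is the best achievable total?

1813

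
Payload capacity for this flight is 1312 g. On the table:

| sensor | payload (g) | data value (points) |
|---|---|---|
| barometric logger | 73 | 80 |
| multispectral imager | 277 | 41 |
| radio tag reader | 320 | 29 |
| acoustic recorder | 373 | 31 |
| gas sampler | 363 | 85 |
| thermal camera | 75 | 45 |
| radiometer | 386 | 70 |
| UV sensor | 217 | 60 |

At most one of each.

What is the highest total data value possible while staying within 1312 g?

Taking barometric logger + gas sampler + thermal camera + radiometer + UV sensor: 1114 g used, 340 in data value.
Next best is barometric logger + multispectral imager + gas sampler + thermal camera + radiometer at 321 (1174 g) — short by 19.

340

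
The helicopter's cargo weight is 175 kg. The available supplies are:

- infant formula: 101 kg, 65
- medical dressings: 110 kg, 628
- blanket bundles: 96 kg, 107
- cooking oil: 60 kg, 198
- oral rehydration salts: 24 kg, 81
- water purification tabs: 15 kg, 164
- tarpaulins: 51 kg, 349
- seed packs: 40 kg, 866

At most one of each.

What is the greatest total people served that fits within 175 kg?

1658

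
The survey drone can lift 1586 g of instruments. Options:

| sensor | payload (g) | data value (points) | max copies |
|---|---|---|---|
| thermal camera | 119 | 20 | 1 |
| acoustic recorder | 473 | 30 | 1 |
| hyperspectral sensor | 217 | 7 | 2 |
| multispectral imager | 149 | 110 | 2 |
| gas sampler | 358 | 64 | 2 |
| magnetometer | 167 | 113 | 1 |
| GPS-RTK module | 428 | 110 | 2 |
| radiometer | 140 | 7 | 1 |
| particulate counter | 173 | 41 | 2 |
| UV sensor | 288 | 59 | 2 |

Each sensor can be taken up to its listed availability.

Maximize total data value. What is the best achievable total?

Ranking by ratio (data value/g): multispectral imager 0.74, magnetometer 0.68, GPS-RTK module 0.26.
Best packing: 2×multispectral imager + magnetometer + 2×GPS-RTK module + particulate counter — 1494 g, 594 total.
Nothing else within 1586 g beats 594.

594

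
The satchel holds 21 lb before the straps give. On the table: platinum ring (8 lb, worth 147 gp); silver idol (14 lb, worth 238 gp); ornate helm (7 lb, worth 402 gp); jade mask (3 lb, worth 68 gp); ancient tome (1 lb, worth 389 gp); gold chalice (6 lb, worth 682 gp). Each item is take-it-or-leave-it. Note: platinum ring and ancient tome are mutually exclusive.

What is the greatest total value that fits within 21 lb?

1541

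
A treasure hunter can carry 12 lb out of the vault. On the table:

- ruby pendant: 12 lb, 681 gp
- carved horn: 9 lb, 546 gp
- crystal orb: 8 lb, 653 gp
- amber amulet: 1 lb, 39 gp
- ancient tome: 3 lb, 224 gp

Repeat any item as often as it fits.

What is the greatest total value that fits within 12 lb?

916

Ranking by ratio (value/lb): crystal orb 81.62, ancient tome 74.67, carved horn 60.67, ruby pendant 56.75.
Taking crystal orb + amber amulet + ancient tome: 12 lb used, 916 in value.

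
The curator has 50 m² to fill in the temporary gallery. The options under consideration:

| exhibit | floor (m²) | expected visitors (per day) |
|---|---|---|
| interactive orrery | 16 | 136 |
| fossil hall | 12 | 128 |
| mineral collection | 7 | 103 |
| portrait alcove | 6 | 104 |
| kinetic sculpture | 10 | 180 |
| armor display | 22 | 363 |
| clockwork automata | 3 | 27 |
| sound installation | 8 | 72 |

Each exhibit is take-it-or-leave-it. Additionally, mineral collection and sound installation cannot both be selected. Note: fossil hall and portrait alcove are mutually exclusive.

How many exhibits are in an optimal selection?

The maximum expected visitors within 50 m² is 777.
One optimal bundle: mineral collection + portrait alcove + kinetic sculpture + armor display + clockwork automata (48 m²).
Any selection reaching 777 contains exactly 5 exhibits.

5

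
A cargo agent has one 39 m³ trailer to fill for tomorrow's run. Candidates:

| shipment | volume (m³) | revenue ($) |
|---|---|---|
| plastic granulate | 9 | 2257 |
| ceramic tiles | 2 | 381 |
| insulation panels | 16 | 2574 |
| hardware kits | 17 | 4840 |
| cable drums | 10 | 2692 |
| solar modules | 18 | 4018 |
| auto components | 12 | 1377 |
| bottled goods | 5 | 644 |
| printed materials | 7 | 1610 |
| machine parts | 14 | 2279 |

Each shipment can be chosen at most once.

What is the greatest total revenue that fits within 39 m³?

10170

The ratio ordering already packs tightly: plastic granulate + ceramic tiles + hardware kits + cable drums, 38 m³, 10170.
No other feasible combination exceeds 10170.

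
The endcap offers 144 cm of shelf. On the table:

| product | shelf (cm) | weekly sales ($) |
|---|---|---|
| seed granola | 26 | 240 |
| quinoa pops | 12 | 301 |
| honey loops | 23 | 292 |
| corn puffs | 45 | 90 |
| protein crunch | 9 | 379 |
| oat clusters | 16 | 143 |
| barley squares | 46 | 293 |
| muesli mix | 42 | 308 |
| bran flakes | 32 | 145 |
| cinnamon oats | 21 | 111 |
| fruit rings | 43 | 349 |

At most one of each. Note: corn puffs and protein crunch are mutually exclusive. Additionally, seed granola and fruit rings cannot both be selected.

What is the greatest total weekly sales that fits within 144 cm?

1665

Best packing: seed granola + quinoa pops + honey loops + protein crunch + muesli mix + bran flakes — 144 cm, 1665 total.
Next best is seed granola + quinoa pops + honey loops + protein crunch + oat clusters + muesli mix at 1663 (128 cm) — short by 2.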